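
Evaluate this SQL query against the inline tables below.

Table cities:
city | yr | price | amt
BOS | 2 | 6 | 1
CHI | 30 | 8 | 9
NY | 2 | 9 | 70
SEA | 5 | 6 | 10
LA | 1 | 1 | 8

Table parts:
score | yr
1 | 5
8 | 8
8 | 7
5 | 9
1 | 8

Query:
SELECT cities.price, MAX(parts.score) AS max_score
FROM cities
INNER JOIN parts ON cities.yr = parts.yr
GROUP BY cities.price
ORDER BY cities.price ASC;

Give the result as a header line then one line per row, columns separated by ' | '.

== RESULT ==
cities.price | max_score
6 | 1

Derivation:
After JOIN parts (1 rows):
cities.city | cities.yr | cities.price | cities.amt | parts.score | parts.yr
SEA | 5 | 6 | 10 | 1 | 5
After GROUP BY (1 rows):
cities.price | max_score
6 | 1
After ORDER BY (1 rows):
cities.price | max_score
6 | 1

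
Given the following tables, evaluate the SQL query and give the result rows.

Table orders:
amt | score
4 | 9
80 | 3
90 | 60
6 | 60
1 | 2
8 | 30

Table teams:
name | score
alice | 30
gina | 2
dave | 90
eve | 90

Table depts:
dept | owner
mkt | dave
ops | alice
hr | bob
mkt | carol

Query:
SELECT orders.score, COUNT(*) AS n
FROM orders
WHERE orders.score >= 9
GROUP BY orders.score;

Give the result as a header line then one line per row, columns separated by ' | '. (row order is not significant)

After WHERE (4 rows):
orders.amt | orders.score
4 | 9
90 | 60
6 | 60
8 | 30
After GROUP BY (3 rows):
orders.score | n
9 | 1
60 | 2
30 | 1

== RESULT ==
orders.score | n
9 | 1
60 | 2
30 | 1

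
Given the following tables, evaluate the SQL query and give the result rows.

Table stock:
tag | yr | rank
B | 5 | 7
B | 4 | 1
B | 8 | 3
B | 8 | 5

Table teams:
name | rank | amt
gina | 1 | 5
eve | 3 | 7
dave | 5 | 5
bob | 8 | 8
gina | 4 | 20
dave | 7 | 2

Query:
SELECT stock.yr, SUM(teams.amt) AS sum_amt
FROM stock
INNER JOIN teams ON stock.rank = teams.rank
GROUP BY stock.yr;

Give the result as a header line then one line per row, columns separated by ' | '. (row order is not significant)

After JOIN teams (4 rows):
stock.tag | stock.yr | stock.rank | teams.name | teams.rank | teams.amt
B | 5 | 7 | dave | 7 | 2
B | 4 | 1 | gina | 1 | 5
B | 8 | 3 | eve | 3 | 7
B | 8 | 5 | dave | 5 | 5
After GROUP BY (3 rows):
stock.yr | sum_amt
5 | 2
4 | 5
8 | 12

== RESULT ==
stock.yr | sum_amt
5 | 2
4 | 5
8 | 12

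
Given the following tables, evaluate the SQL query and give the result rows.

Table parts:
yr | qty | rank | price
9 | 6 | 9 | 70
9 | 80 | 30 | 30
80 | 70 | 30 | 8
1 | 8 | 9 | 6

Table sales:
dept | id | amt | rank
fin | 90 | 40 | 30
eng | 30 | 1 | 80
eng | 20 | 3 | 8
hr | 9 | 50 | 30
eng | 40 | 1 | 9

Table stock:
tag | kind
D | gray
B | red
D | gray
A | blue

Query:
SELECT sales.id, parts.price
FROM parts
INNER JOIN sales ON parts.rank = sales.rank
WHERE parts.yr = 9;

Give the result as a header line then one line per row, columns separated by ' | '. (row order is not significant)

== RESULT ==
sales.id | parts.price
40 | 70
90 | 30
9 | 30

Derivation:
After JOIN sales (6 rows):
parts.yr | parts.qty | parts.rank | parts.price | sales.dept | sales.id | sales.amt | sales.rank
9 | 6 | 9 | 70 | eng | 40 | 1 | 9
9 | 80 | 30 | 30 | fin | 90 | 40 | 30
9 | 80 | 30 | 30 | hr | 9 | 50 | 30
80 | 70 | 30 | 8 | fin | 90 | 40 | 30
80 | 70 | 30 | 8 | hr | 9 | 50 | 30
1 | 8 | 9 | 6 | eng | 40 | 1 | 9
After WHERE (3 rows):
parts.yr | parts.qty | parts.rank | parts.price | sales.dept | sales.id | sales.amt | sales.rank
9 | 6 | 9 | 70 | eng | 40 | 1 | 9
9 | 80 | 30 | 30 | fin | 90 | 40 | 30
9 | 80 | 30 | 30 | hr | 9 | 50 | 30
After SELECT (3 rows):
sales.id | parts.price
40 | 70
90 | 30
9 | 30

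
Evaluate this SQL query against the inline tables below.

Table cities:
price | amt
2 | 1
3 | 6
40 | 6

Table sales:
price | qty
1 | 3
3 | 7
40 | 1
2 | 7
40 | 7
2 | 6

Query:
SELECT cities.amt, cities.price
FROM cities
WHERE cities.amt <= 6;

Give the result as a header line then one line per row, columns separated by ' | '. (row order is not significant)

After WHERE (3 rows):
cities.price | cities.amt
2 | 1
3 | 6
40 | 6
After SELECT (3 rows):
cities.amt | cities.price
1 | 2
6 | 3
6 | 40

== RESULT ==
cities.amt | cities.price
1 | 2
6 | 3
6 | 40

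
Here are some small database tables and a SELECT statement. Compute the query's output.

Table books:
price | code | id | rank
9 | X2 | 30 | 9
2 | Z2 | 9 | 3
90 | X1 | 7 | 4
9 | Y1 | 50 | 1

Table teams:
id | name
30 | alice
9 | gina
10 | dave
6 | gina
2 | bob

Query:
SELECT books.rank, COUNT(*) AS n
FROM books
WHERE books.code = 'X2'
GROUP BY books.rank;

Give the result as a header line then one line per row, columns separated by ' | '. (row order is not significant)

== RESULT ==
books.rank | n
9 | 1

Derivation:
After WHERE (1 rows):
books.price | books.code | books.id | books.rank
9 | X2 | 30 | 9
After GROUP BY (1 rows):
books.rank | n
9 | 1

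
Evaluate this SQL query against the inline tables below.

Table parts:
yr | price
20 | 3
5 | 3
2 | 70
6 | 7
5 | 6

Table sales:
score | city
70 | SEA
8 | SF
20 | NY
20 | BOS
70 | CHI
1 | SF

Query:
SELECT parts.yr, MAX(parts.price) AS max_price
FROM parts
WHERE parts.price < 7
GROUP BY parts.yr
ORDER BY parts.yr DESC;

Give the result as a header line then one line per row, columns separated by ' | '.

After WHERE (3 rows):
parts.yr | parts.price
20 | 3
5 | 3
5 | 6
After GROUP BY (2 rows):
parts.yr | max_price
20 | 3
5 | 6
After ORDER BY (2 rows):
parts.yr | max_price
20 | 3
5 | 6

== RESULT ==
parts.yr | max_price
20 | 3
5 | 6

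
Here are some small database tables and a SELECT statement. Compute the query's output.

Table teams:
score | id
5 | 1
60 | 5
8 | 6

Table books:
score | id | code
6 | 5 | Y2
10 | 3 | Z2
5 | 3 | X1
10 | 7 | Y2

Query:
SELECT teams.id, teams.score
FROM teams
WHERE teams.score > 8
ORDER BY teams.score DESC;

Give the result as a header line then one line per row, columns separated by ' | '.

After WHERE (1 rows):
teams.score | teams.id
60 | 5
After SELECT (1 rows):
teams.id | teams.score
5 | 60
After ORDER BY (1 rows):
teams.id | teams.score
5 | 60

== RESULT ==
teams.id | teams.score
5 | 60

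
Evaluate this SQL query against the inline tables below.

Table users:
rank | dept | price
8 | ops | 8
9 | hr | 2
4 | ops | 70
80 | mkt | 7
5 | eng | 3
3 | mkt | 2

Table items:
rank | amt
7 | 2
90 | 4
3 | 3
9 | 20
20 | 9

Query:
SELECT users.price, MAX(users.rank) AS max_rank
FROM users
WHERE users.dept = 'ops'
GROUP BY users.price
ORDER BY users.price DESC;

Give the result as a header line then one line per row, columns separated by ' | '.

After WHERE (2 rows):
users.rank | users.dept | users.price
8 | ops | 8
4 | ops | 70
After GROUP BY (2 rows):
users.price | max_rank
8 | 8
70 | 4
After ORDER BY (2 rows):
users.price | max_rank
70 | 4
8 | 8

== RESULT ==
users.price | max_rank
70 | 4
8 | 8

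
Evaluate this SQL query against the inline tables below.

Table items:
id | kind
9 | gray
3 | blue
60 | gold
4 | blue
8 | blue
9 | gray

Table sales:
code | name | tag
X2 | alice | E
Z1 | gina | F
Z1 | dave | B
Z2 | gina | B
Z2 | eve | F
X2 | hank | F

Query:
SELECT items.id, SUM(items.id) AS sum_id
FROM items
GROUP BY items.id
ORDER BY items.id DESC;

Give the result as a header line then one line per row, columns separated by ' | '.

After GROUP BY (5 rows):
items.id | sum_id
9 | 18
3 | 3
60 | 60
4 | 4
8 | 8
After ORDER BY (5 rows):
items.id | sum_id
60 | 60
9 | 18
8 | 8
4 | 4
3 | 3

== RESULT ==
items.id | sum_id
60 | 60
9 | 18
8 | 8
4 | 4
3 | 3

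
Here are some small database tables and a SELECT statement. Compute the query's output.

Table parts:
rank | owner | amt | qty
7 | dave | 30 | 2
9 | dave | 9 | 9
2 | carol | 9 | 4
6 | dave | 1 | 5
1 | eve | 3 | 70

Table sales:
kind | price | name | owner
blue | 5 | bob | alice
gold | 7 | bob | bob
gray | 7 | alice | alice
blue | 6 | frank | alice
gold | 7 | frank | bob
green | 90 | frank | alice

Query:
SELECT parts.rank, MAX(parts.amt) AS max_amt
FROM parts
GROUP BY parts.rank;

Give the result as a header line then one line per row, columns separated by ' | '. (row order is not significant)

After GROUP BY (5 rows):
parts.rank | max_amt
7 | 30
9 | 9
2 | 9
6 | 1
1 | 3

== RESULT ==
parts.rank | max_amt
7 | 30
9 | 9
2 | 9
6 | 1
1 | 3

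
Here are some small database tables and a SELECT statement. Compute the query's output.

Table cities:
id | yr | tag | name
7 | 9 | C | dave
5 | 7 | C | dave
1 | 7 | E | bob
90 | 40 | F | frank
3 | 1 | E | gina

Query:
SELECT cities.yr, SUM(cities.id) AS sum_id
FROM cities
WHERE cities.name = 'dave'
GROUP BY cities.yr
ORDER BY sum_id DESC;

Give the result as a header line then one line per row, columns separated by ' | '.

== RESULT ==
cities.yr | sum_id
9 | 7
7 | 5

Derivation:
After WHERE (2 rows):
cities.id | cities.yr | cities.tag | cities.name
7 | 9 | C | dave
5 | 7 | C | dave
After GROUP BY (2 rows):
cities.yr | sum_id
9 | 7
7 | 5
After ORDER BY (2 rows):
cities.yr | sum_id
9 | 7
7 | 5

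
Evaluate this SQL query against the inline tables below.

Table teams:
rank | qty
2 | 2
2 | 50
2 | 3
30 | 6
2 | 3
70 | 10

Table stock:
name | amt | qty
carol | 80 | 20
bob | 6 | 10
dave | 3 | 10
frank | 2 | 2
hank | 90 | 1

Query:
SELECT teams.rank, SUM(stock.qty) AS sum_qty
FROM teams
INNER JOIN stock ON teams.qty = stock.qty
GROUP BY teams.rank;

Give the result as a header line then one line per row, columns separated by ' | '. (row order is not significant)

After JOIN stock (3 rows):
teams.rank | teams.qty | stock.name | stock.amt | stock.qty
2 | 2 | frank | 2 | 2
70 | 10 | bob | 6 | 10
70 | 10 | dave | 3 | 10
After GROUP BY (2 rows):
teams.rank | sum_qty
2 | 2
70 | 20

== RESULT ==
teams.rank | sum_qty
2 | 2
70 | 20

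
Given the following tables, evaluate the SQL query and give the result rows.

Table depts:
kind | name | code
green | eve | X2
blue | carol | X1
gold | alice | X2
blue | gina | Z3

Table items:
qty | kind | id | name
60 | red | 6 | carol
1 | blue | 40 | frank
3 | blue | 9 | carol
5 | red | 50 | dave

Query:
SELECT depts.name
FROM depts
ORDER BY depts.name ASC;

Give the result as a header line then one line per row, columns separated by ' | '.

After SELECT (4 rows):
depts.name
eve
carol
alice
gina
After ORDER BY (4 rows):
depts.name
alice
carol
eve
gina

== RESULT ==
depts.name
alice
carol
eve
gina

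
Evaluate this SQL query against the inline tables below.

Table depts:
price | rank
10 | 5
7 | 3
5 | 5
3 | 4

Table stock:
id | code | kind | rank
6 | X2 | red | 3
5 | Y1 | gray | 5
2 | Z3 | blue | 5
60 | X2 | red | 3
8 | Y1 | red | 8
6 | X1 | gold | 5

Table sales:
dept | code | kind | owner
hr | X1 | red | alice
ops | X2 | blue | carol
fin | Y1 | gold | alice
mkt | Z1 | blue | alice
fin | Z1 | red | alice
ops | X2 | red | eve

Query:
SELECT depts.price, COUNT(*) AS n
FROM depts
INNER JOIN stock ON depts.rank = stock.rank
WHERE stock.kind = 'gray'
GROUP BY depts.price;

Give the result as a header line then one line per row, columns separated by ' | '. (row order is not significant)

== RESULT ==
depts.price | n
10 | 1
5 | 1

Derivation:
After JOIN stock (8 rows):
depts.price | depts.rank | stock.id | stock.code | stock.kind | stock.rank
10 | 5 | 5 | Y1 | gray | 5
10 | 5 | 2 | Z3 | blue | 5
10 | 5 | 6 | X1 | gold | 5
7 | 3 | 6 | X2 | red | 3
7 | 3 | 60 | X2 | red | 3
5 | 5 | 5 | Y1 | gray | 5
5 | 5 | 2 | Z3 | blue | 5
5 | 5 | 6 | X1 | gold | 5
After WHERE (2 rows):
depts.price | depts.rank | stock.id | stock.code | stock.kind | stock.rank
10 | 5 | 5 | Y1 | gray | 5
5 | 5 | 5 | Y1 | gray | 5
After GROUP BY (2 rows):
depts.price | n
10 | 1
5 | 1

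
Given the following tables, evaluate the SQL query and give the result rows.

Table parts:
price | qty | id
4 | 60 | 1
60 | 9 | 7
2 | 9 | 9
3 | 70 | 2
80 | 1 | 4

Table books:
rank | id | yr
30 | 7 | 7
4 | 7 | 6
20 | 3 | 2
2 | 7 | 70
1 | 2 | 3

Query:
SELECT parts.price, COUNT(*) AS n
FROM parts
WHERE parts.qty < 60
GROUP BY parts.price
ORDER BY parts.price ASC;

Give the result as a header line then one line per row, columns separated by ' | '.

== RESULT ==
parts.price | n
2 | 1
60 | 1
80 | 1

Derivation:
After WHERE (3 rows):
parts.price | parts.qty | parts.id
60 | 9 | 7
2 | 9 | 9
80 | 1 | 4
After GROUP BY (3 rows):
parts.price | n
60 | 1
2 | 1
80 | 1
After ORDER BY (3 rows):
parts.price | n
2 | 1
60 | 1
80 | 1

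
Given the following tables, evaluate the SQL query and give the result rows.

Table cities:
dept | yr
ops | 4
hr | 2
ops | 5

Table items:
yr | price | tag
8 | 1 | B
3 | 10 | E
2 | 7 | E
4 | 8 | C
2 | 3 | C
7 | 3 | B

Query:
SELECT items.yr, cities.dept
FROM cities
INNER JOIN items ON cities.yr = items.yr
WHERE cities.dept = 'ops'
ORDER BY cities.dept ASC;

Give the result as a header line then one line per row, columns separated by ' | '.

== RESULT ==
items.yr | cities.dept
4 | ops

Derivation:
After JOIN items (3 rows):
cities.dept | cities.yr | items.yr | items.price | items.tag
ops | 4 | 4 | 8 | C
hr | 2 | 2 | 7 | E
hr | 2 | 2 | 3 | C
After WHERE (1 rows):
cities.dept | cities.yr | items.yr | items.price | items.tag
ops | 4 | 4 | 8 | C
After SELECT (1 rows):
items.yr | cities.dept
4 | ops
After ORDER BY (1 rows):
items.yr | cities.dept
4 | ops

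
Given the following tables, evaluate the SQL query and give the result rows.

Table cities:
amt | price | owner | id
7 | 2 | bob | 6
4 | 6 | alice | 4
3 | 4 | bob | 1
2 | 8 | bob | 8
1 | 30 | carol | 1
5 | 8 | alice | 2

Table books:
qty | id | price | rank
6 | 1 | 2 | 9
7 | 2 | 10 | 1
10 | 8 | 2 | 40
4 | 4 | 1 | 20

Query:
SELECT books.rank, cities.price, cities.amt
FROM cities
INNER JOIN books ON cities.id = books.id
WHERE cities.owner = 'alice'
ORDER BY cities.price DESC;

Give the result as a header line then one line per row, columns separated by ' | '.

After JOIN books (5 rows):
cities.amt | cities.price | cities.owner | cities.id | books.qty | books.id | books.price | books.rank
4 | 6 | alice | 4 | 4 | 4 | 1 | 20
3 | 4 | bob | 1 | 6 | 1 | 2 | 9
2 | 8 | bob | 8 | 10 | 8 | 2 | 40
1 | 30 | carol | 1 | 6 | 1 | 2 | 9
5 | 8 | alice | 2 | 7 | 2 | 10 | 1
After WHERE (2 rows):
cities.amt | cities.price | cities.owner | cities.id | books.qty | books.id | books.price | books.rank
4 | 6 | alice | 4 | 4 | 4 | 1 | 20
5 | 8 | alice | 2 | 7 | 2 | 10 | 1
After SELECT (2 rows):
books.rank | cities.price | cities.amt
20 | 6 | 4
1 | 8 | 5
After ORDER BY (2 rows):
books.rank | cities.price | cities.amt
1 | 8 | 5
20 | 6 | 4

== RESULT ==
books.rank | cities.price | cities.amt
1 | 8 | 5
20 | 6 | 4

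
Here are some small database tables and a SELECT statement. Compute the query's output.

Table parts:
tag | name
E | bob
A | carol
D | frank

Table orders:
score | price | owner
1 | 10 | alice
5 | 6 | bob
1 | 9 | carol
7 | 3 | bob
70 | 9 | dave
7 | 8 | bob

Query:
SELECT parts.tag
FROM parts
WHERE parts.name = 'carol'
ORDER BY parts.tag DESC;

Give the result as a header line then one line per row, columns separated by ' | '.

After WHERE (1 rows):
parts.tag | parts.name
A | carol
After SELECT (1 rows):
parts.tag
A
After ORDER BY (1 rows):
parts.tag
A

== RESULT ==
parts.tag
A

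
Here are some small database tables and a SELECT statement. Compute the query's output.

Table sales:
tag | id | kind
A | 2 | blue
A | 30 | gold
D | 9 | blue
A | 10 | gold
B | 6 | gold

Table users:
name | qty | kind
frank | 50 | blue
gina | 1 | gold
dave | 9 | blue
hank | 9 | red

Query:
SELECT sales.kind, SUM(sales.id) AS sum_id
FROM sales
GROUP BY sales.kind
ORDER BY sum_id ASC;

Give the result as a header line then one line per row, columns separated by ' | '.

After GROUP BY (2 rows):
sales.kind | sum_id
blue | 11
gold | 46
After ORDER BY (2 rows):
sales.kind | sum_id
blue | 11
gold | 46

== RESULT ==
sales.kind | sum_id
blue | 11
gold | 46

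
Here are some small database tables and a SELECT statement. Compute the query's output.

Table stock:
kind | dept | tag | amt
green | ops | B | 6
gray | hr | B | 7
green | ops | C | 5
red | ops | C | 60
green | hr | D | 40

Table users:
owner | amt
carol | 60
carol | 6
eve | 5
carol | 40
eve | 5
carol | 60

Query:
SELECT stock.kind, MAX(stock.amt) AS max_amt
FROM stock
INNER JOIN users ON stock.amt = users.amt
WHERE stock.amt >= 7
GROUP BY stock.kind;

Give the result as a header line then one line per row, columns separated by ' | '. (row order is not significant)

After JOIN users (6 rows):
stock.kind | stock.dept | stock.tag | stock.amt | users.owner | users.amt
green | ops | B | 6 | carol | 6
green | ops | C | 5 | eve | 5
green | ops | C | 5 | eve | 5
red | ops | C | 60 | carol | 60
red | ops | C | 60 | carol | 60
green | hr | D | 40 | carol | 40
After WHERE (3 rows):
stock.kind | stock.dept | stock.tag | stock.amt | users.owner | users.amt
red | ops | C | 60 | carol | 60
red | ops | C | 60 | carol | 60
green | hr | D | 40 | carol | 40
After GROUP BY (2 rows):
stock.kind | max_amt
red | 60
green | 40

== RESULT ==
stock.kind | max_amt
red | 60
green | 40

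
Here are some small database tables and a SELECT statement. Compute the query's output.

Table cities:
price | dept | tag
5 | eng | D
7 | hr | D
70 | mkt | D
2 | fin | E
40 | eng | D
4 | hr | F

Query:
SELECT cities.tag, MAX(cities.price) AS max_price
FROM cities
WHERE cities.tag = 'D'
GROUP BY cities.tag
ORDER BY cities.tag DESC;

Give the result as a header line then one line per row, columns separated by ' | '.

== RESULT ==
cities.tag | max_price
D | 70

Derivation:
After WHERE (4 rows):
cities.price | cities.dept | cities.tag
5 | eng | D
7 | hr | D
70 | mkt | D
40 | eng | D
After GROUP BY (1 rows):
cities.tag | max_price
D | 70
After ORDER BY (1 rows):
cities.tag | max_price
D | 70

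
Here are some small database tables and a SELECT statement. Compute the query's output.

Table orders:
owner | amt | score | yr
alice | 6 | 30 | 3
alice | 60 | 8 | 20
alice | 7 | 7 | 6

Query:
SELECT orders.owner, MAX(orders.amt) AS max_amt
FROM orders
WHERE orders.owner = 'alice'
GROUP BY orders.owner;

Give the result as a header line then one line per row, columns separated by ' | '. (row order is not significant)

== RESULT ==
orders.owner | max_amt
alice | 60

Derivation:
After WHERE (3 rows):
orders.owner | orders.amt | orders.score | orders.yr
alice | 6 | 30 | 3
alice | 60 | 8 | 20
alice | 7 | 7 | 6
After GROUP BY (1 rows):
orders.owner | max_amt
alice | 60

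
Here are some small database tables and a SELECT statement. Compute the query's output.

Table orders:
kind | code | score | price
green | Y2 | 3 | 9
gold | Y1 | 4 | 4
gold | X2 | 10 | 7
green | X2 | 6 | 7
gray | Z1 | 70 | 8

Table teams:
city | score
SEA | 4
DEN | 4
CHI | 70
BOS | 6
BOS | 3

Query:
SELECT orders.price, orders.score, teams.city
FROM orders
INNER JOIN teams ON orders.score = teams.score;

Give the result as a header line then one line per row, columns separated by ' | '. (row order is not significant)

After JOIN teams (5 rows):
orders.kind | orders.code | orders.score | orders.price | teams.city | teams.score
green | Y2 | 3 | 9 | BOS | 3
gold | Y1 | 4 | 4 | SEA | 4
gold | Y1 | 4 | 4 | DEN | 4
green | X2 | 6 | 7 | BOS | 6
gray | Z1 | 70 | 8 | CHI | 70
After SELECT (5 rows):
orders.price | orders.score | teams.city
9 | 3 | BOS
4 | 4 | SEA
4 | 4 | DEN
7 | 6 | BOS
8 | 70 | CHI

== RESULT ==
orders.price | orders.score | teams.city
9 | 3 | BOS
4 | 4 | SEA
4 | 4 | DEN
7 | 6 | BOS
8 | 70 | CHI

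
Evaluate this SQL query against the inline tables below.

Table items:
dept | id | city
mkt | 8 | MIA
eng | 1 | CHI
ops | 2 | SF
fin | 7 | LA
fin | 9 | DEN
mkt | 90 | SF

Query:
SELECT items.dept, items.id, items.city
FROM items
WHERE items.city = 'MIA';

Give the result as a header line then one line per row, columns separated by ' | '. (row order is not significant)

After WHERE (1 rows):
items.dept | items.id | items.city
mkt | 8 | MIA
After SELECT (1 rows):
items.dept | items.id | items.city
mkt | 8 | MIA

== RESULT ==
items.dept | items.id | items.city
mkt | 8 | MIA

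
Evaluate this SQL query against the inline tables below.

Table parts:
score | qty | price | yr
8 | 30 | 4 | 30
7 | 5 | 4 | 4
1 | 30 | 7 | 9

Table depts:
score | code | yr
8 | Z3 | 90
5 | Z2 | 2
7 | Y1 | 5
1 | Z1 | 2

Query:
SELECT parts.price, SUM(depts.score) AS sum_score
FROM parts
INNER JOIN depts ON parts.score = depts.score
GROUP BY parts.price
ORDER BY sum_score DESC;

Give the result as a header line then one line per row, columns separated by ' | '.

== RESULT ==
parts.price | sum_score
4 | 15
7 | 1

Derivation:
After JOIN depts (3 rows):
parts.score | parts.qty | parts.price | parts.yr | depts.score | depts.code | depts.yr
8 | 30 | 4 | 30 | 8 | Z3 | 90
7 | 5 | 4 | 4 | 7 | Y1 | 5
1 | 30 | 7 | 9 | 1 | Z1 | 2
After GROUP BY (2 rows):
parts.price | sum_score
4 | 15
7 | 1
After ORDER BY (2 rows):
parts.price | sum_score
4 | 15
7 | 1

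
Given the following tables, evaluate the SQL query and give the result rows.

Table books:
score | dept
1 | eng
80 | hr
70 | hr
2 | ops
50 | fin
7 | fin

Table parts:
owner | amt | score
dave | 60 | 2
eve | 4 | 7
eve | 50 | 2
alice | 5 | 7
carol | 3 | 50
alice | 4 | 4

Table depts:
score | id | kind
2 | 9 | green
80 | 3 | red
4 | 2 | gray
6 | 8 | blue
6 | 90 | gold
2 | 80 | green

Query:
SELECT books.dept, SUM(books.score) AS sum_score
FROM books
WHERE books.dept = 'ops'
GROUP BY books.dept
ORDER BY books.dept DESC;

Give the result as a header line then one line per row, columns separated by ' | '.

After WHERE (1 rows):
books.score | books.dept
2 | ops
After GROUP BY (1 rows):
books.dept | sum_score
ops | 2
After ORDER BY (1 rows):
books.dept | sum_score
ops | 2

== RESULT ==
books.dept | sum_score
ops | 2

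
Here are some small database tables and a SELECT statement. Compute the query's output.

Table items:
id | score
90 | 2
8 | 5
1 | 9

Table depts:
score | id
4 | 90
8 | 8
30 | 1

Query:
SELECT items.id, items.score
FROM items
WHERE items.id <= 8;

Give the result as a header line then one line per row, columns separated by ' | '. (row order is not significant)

After WHERE (2 rows):
items.id | items.score
8 | 5
1 | 9
After SELECT (2 rows):
items.id | items.score
8 | 5
1 | 9

== RESULT ==
items.id | items.score
8 | 5
1 | 9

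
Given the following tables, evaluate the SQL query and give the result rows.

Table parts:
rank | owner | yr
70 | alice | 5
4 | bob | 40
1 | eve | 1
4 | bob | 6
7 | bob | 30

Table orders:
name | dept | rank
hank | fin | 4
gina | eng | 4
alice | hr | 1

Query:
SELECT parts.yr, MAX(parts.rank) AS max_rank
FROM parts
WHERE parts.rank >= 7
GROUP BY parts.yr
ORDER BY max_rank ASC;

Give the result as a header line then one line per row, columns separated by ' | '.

== RESULT ==
parts.yr | max_rank
30 | 7
5 | 70

Derivation:
After WHERE (2 rows):
parts.rank | parts.owner | parts.yr
70 | alice | 5
7 | bob | 30
After GROUP BY (2 rows):
parts.yr | max_rank
5 | 70
30 | 7
After ORDER BY (2 rows):
parts.yr | max_rank
30 | 7
5 | 70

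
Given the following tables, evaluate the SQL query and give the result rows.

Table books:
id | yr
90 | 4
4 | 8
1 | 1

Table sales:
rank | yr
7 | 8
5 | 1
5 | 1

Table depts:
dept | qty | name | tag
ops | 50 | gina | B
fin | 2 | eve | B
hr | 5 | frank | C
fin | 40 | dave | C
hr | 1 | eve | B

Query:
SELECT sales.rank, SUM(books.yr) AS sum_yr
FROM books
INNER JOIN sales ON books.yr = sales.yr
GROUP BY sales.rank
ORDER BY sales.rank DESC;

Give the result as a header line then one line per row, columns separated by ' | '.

After JOIN sales (3 rows):
books.id | books.yr | sales.rank | sales.yr
4 | 8 | 7 | 8
1 | 1 | 5 | 1
1 | 1 | 5 | 1
After GROUP BY (2 rows):
sales.rank | sum_yr
7 | 8
5 | 2
After ORDER BY (2 rows):
sales.rank | sum_yr
7 | 8
5 | 2

== RESULT ==
sales.rank | sum_yr
7 | 8
5 | 2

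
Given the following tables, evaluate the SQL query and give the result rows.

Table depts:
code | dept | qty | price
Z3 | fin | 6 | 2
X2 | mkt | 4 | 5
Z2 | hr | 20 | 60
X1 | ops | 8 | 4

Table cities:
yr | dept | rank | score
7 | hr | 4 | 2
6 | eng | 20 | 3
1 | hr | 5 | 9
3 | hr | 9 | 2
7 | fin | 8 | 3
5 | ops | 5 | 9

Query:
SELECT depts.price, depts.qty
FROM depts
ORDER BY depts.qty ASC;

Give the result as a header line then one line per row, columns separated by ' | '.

== RESULT ==
depts.price | depts.qty
5 | 4
2 | 6
4 | 8
60 | 20

Derivation:
After SELECT (4 rows):
depts.price | depts.qty
2 | 6
5 | 4
60 | 20
4 | 8
After ORDER BY (4 rows):
depts.price | depts.qty
5 | 4
2 | 6
4 | 8
60 | 20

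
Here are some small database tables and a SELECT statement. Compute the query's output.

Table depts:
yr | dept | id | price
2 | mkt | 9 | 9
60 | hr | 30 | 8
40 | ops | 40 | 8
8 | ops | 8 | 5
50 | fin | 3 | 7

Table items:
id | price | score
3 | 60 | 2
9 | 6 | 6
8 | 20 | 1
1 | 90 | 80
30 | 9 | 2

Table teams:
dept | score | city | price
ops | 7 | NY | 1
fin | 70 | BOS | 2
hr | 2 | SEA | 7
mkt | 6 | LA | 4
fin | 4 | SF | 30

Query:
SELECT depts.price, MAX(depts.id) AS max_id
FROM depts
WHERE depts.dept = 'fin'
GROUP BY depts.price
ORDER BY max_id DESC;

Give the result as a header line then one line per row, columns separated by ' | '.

After WHERE (1 rows):
depts.yr | depts.dept | depts.id | depts.price
50 | fin | 3 | 7
After GROUP BY (1 rows):
depts.price | max_id
7 | 3
After ORDER BY (1 rows):
depts.price | max_id
7 | 3

== RESULT ==
depts.price | max_id
7 | 3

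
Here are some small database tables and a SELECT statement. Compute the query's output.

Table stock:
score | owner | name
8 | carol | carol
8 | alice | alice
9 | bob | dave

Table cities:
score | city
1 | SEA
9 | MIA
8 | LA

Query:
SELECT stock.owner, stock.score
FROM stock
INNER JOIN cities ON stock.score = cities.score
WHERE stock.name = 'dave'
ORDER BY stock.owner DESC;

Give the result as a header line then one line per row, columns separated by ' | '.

== RESULT ==
stock.owner | stock.score
bob | 9

Derivation:
After JOIN cities (3 rows):
stock.score | stock.owner | stock.name | cities.score | cities.city
8 | carol | carol | 8 | LA
8 | alice | alice | 8 | LA
9 | bob | dave | 9 | MIA
After WHERE (1 rows):
stock.score | stock.owner | stock.name | cities.score | cities.city
9 | bob | dave | 9 | MIA
After SELECT (1 rows):
stock.owner | stock.score
bob | 9
After ORDER BY (1 rows):
stock.owner | stock.score
bob | 9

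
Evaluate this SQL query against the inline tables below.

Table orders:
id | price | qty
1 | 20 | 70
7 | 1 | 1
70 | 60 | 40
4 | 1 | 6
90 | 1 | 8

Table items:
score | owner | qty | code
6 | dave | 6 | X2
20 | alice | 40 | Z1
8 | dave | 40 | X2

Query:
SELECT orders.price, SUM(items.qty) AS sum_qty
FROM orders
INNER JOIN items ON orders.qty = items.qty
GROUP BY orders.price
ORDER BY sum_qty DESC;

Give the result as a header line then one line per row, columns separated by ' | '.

After JOIN items (3 rows):
orders.id | orders.price | orders.qty | items.score | items.owner | items.qty | items.code
70 | 60 | 40 | 20 | alice | 40 | Z1
70 | 60 | 40 | 8 | dave | 40 | X2
4 | 1 | 6 | 6 | dave | 6 | X2
After GROUP BY (2 rows):
orders.price | sum_qty
60 | 80
1 | 6
After ORDER BY (2 rows):
orders.price | sum_qty
60 | 80
1 | 6

== RESULT ==
orders.price | sum_qty
60 | 80
1 | 6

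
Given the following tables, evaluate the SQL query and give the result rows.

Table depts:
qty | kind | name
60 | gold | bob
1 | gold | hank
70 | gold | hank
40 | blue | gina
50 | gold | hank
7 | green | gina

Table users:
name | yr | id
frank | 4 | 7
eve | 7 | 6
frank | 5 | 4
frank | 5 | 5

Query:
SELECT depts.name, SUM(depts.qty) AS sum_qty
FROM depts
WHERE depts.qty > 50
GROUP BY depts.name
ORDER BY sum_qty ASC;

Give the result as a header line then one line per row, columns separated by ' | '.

After WHERE (2 rows):
depts.qty | depts.kind | depts.name
60 | gold | bob
70 | gold | hank
After GROUP BY (2 rows):
depts.name | sum_qty
bob | 60
hank | 70
After ORDER BY (2 rows):
depts.name | sum_qty
bob | 60
hank | 70

== RESULT ==
depts.name | sum_qty
bob | 60
hank | 70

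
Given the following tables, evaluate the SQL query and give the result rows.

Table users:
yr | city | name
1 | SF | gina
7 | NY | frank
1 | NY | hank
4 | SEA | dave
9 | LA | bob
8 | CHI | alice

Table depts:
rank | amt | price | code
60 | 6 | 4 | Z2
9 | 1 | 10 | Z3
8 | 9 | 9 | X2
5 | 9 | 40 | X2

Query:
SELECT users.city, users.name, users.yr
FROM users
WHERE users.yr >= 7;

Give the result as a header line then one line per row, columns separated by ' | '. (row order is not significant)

After WHERE (3 rows):
users.yr | users.city | users.name
7 | NY | frank
9 | LA | bob
8 | CHI | alice
After SELECT (3 rows):
users.city | users.name | users.yr
NY | frank | 7
LA | bob | 9
CHI | alice | 8

== RESULT ==
users.city | users.name | users.yr
NY | frank | 7
LA | bob | 9
CHI | alice | 8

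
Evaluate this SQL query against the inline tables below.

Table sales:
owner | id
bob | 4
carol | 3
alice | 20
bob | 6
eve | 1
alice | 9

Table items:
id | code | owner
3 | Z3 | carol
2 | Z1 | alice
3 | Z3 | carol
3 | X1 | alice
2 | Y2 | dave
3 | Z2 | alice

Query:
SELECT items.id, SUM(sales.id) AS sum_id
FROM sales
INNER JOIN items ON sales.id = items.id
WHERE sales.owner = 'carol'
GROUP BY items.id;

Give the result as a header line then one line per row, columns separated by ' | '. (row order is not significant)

== RESULT ==
items.id | sum_id
3 | 12

Derivation:
After JOIN items (4 rows):
sales.owner | sales.id | items.id | items.code | items.owner
carol | 3 | 3 | Z3 | carol
carol | 3 | 3 | Z3 | carol
carol | 3 | 3 | X1 | alice
carol | 3 | 3 | Z2 | alice
After WHERE (4 rows):
sales.owner | sales.id | items.id | items.code | items.owner
carol | 3 | 3 | Z3 | carol
carol | 3 | 3 | Z3 | carol
carol | 3 | 3 | X1 | alice
carol | 3 | 3 | Z2 | alice
After GROUP BY (1 rows):
items.id | sum_id
3 | 12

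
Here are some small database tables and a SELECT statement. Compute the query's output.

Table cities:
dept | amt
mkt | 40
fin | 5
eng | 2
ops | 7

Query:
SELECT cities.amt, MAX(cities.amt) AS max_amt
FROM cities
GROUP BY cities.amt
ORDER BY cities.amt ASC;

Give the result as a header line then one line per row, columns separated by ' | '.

After GROUP BY (4 rows):
cities.amt | max_amt
40 | 40
5 | 5
2 | 2
7 | 7
After ORDER BY (4 rows):
cities.amt | max_amt
2 | 2
5 | 5
7 | 7
40 | 40

== RESULT ==
cities.amt | max_amt
2 | 2
5 | 5
7 | 7
40 | 40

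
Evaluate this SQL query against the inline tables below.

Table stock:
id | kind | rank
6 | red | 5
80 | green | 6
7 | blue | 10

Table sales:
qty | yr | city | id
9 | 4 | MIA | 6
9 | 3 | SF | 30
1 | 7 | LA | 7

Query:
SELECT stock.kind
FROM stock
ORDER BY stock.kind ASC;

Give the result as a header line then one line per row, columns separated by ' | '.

After SELECT (3 rows):
stock.kind
red
green
blue
After ORDER BY (3 rows):
stock.kind
blue
green
red

== RESULT ==
stock.kind
blue
green
red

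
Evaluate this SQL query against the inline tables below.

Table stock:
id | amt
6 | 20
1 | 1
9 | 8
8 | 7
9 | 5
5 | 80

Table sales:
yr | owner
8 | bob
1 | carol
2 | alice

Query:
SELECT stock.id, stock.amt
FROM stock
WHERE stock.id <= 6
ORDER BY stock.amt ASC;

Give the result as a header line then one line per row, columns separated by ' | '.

After WHERE (3 rows):
stock.id | stock.amt
6 | 20
1 | 1
5 | 80
After SELECT (3 rows):
stock.id | stock.amt
6 | 20
1 | 1
5 | 80
After ORDER BY (3 rows):
stock.id | stock.amt
1 | 1
6 | 20
5 | 80

== RESULT ==
stock.id | stock.amt
1 | 1
6 | 20
5 | 80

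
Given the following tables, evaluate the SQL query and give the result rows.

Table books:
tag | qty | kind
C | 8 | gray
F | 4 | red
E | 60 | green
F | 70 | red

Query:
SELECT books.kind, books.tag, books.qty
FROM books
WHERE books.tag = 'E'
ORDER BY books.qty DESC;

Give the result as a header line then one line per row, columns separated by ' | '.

After WHERE (1 rows):
books.tag | books.qty | books.kind
E | 60 | green
After SELECT (1 rows):
books.kind | books.tag | books.qty
green | E | 60
After ORDER BY (1 rows):
books.kind | books.tag | books.qty
green | E | 60

== RESULT ==
books.kind | books.tag | books.qty
green | E | 60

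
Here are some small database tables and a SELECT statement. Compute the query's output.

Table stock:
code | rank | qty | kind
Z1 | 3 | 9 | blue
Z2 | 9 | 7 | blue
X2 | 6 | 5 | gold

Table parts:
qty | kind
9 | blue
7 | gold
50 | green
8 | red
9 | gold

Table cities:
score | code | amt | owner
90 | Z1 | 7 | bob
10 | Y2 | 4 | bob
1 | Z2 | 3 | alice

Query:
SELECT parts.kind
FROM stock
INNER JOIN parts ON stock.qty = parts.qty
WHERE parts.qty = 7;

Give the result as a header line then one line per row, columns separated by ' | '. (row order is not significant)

== RESULT ==
parts.kind
gold

Derivation:
After JOIN parts (3 rows):
stock.code | stock.rank | stock.qty | stock.kind | parts.qty | parts.kind
Z1 | 3 | 9 | blue | 9 | blue
Z1 | 3 | 9 | blue | 9 | gold
Z2 | 9 | 7 | blue | 7 | gold
After WHERE (1 rows):
stock.code | stock.rank | stock.qty | stock.kind | parts.qty | parts.kind
Z2 | 9 | 7 | blue | 7 | gold
After SELECT (1 rows):
parts.kind
gold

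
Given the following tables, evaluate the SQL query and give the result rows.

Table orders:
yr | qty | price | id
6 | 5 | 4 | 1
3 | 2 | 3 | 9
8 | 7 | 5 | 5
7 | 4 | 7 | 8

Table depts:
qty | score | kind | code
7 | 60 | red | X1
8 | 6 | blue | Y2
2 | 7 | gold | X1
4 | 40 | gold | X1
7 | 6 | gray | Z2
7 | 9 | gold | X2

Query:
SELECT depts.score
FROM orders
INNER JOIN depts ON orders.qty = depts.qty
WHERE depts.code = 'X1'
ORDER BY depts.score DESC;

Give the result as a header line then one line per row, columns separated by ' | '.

After JOIN depts (5 rows):
orders.yr | orders.qty | orders.price | orders.id | depts.qty | depts.score | depts.kind | depts.code
3 | 2 | 3 | 9 | 2 | 7 | gold | X1
8 | 7 | 5 | 5 | 7 | 60 | red | X1
8 | 7 | 5 | 5 | 7 | 6 | gray | Z2
8 | 7 | 5 | 5 | 7 | 9 | gold | X2
7 | 4 | 7 | 8 | 4 | 40 | gold | X1
After WHERE (3 rows):
orders.yr | orders.qty | orders.price | orders.id | depts.qty | depts.score | depts.kind | depts.code
3 | 2 | 3 | 9 | 2 | 7 | gold | X1
8 | 7 | 5 | 5 | 7 | 60 | red | X1
7 | 4 | 7 | 8 | 4 | 40 | gold | X1
After SELECT (3 rows):
depts.score
7
60
40
After ORDER BY (3 rows):
depts.score
60
40
7

== RESULT ==
depts.score
60
40
7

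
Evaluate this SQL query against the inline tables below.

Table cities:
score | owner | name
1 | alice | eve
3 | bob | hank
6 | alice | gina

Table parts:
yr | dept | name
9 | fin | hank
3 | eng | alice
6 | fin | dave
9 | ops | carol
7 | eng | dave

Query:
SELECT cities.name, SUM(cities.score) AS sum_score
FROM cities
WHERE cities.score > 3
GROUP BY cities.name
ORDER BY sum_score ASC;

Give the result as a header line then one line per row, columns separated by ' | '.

== RESULT ==
cities.name | sum_score
gina | 6

Derivation:
After WHERE (1 rows):
cities.score | cities.owner | cities.name
6 | alice | gina
After GROUP BY (1 rows):
cities.name | sum_score
gina | 6
After ORDER BY (1 rows):
cities.name | sum_score
gina | 6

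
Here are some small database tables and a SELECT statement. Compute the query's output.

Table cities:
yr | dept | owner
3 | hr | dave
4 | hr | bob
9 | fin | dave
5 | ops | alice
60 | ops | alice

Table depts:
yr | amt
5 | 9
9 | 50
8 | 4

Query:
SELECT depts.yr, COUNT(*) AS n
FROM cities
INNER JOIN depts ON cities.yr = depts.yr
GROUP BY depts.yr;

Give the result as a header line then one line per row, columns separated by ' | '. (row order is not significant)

After JOIN depts (2 rows):
cities.yr | cities.dept | cities.owner | depts.yr | depts.amt
9 | fin | dave | 9 | 50
5 | ops | alice | 5 | 9
After GROUP BY (2 rows):
depts.yr | n
9 | 1
5 | 1

== RESULT ==
depts.yr | n
9 | 1
5 | 1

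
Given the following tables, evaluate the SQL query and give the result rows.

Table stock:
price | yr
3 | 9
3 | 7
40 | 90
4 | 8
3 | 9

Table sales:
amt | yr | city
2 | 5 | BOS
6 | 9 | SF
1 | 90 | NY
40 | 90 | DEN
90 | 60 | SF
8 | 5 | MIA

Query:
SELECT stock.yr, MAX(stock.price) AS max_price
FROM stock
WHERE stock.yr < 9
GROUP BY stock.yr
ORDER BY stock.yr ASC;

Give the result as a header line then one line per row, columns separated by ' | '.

== RESULT ==
stock.yr | max_price
7 | 3
8 | 4

Derivation:
After WHERE (2 rows):
stock.price | stock.yr
3 | 7
4 | 8
After GROUP BY (2 rows):
stock.yr | max_price
7 | 3
8 | 4
After ORDER BY (2 rows):
stock.yr | max_price
7 | 3
8 | 4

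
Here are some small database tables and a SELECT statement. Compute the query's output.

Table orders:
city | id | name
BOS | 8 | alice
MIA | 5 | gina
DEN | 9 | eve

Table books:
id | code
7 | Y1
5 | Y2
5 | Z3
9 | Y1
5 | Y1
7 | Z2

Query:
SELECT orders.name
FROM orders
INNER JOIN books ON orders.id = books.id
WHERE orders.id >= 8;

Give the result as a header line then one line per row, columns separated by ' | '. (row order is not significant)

After JOIN books (4 rows):
orders.city | orders.id | orders.name | books.id | books.code
MIA | 5 | gina | 5 | Y2
MIA | 5 | gina | 5 | Z3
MIA | 5 | gina | 5 | Y1
DEN | 9 | eve | 9 | Y1
After WHERE (1 rows):
orders.city | orders.id | orders.name | books.id | books.code
DEN | 9 | eve | 9 | Y1
After SELECT (1 rows):
orders.name
eve

== RESULT ==
orders.name
eve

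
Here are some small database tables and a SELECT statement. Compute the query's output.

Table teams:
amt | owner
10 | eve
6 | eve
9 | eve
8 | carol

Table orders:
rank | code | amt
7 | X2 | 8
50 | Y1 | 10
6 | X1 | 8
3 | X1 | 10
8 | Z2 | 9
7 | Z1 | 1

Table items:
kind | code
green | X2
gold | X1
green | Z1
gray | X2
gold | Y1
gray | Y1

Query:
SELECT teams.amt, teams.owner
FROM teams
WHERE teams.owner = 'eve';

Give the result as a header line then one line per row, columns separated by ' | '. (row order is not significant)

After WHERE (3 rows):
teams.amt | teams.owner
10 | eve
6 | eve
9 | eve
After SELECT (3 rows):
teams.amt | teams.owner
10 | eve
6 | eve
9 | eve

== RESULT ==
teams.amt | teams.owner
10 | eve
6 | eve
9 | eve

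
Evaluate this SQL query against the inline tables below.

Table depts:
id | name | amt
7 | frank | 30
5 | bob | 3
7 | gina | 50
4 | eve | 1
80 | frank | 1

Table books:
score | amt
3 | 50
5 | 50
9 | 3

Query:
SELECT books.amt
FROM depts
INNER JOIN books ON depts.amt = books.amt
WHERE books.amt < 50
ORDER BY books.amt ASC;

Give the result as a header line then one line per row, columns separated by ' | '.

After JOIN books (3 rows):
depts.id | depts.name | depts.amt | books.score | books.amt
5 | bob | 3 | 9 | 3
7 | gina | 50 | 3 | 50
7 | gina | 50 | 5 | 50
After WHERE (1 rows):
depts.id | depts.name | depts.amt | books.score | books.amt
5 | bob | 3 | 9 | 3
After SELECT (1 rows):
books.amt
3
After ORDER BY (1 rows):
books.amt
3

== RESULT ==
books.amt
3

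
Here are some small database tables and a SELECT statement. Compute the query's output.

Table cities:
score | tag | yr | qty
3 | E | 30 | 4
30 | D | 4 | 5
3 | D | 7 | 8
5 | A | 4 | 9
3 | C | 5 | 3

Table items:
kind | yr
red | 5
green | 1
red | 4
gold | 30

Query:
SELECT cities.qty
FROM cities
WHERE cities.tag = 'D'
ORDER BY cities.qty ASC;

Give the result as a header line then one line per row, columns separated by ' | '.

== RESULT ==
cities.qty
5
8

Derivation:
After WHERE (2 rows):
cities.score | cities.tag | cities.yr | cities.qty
30 | D | 4 | 5
3 | D | 7 | 8
After SELECT (2 rows):
cities.qty
5
8
After ORDER BY (2 rows):
cities.qty
5
8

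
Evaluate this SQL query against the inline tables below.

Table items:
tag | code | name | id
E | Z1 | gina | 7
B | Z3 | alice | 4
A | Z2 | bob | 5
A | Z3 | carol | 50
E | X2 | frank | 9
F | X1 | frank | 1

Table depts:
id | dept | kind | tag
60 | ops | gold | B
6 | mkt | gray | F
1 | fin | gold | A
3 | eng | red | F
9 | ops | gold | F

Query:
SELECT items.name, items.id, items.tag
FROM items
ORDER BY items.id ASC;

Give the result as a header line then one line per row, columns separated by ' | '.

== RESULT ==
items.name | items.id | items.tag
frank | 1 | F
alice | 4 | B
bob | 5 | A
gina | 7 | E
frank | 9 | E
carol | 50 | A

Derivation:
After SELECT (6 rows):
items.name | items.id | items.tag
gina | 7 | E
alice | 4 | B
bob | 5 | A
carol | 50 | A
frank | 9 | E
frank | 1 | F
After ORDER BY (6 rows):
items.name | items.id | items.tag
frank | 1 | F
alice | 4 | B
bob | 5 | A
gina | 7 | E
frank | 9 | E
carol | 50 | A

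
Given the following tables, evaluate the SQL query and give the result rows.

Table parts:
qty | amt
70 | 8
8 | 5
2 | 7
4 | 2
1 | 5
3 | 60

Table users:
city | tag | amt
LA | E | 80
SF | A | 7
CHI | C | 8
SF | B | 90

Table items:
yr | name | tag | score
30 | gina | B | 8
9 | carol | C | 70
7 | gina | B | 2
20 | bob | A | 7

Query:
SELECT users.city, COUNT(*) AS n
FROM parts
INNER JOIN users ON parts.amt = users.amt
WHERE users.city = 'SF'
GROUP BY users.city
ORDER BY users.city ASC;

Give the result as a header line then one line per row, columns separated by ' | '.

== RESULT ==
users.city | n
SF | 1

Derivation:
After JOIN users (2 rows):
parts.qty | parts.amt | users.city | users.tag | users.amt
70 | 8 | CHI | C | 8
2 | 7 | SF | A | 7
After WHERE (1 rows):
parts.qty | parts.amt | users.city | users.tag | users.amt
2 | 7 | SF | A | 7
After GROUP BY (1 rows):
users.city | n
SF | 1
After ORDER BY (1 rows):
users.city | n
SF | 1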